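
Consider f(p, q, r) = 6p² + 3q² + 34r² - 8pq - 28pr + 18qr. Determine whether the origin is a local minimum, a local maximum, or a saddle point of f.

The Hessian at the origin is H = [[12, -8, -28], [-8, 6, 18], [-28, 18, 68]].
Row-reducing H symmetrically gives the diagonal entries 12, 2/3, 2.
So there are 3 positive pivots.
H is positive definite, so the origin is a strict local minimum.

local minimum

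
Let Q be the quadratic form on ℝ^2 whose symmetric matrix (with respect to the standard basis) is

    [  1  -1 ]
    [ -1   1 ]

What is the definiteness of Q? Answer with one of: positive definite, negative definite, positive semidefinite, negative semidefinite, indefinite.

positive semidefinite

For the 2×2 matrix [[1, -1], [-1, 1]]: det = 1·1 − (-1)² = 0, trace = 2.
det = 0 so one eigenvalue is zero; the form is semidefinite with the sign of the trace.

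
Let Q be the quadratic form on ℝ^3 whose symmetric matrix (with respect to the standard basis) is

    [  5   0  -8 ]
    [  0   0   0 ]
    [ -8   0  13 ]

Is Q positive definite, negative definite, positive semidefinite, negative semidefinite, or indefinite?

Row-reducing A symmetrically gives the diagonal entries 5, 0, 1/5.
Counting signs: 2 positive, 1 zero.
Hence Q is positive semidefinite.

positive semidefinite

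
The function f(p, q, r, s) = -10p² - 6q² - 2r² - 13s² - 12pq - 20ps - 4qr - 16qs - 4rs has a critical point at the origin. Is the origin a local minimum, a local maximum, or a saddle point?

local maximum

The Hessian at the origin is H = [[-20, -12, 0, -20], [-12, -12, -4, -16], [0, -4, -4, -4], [-20, -16, -4, -26]].
Symmetric row and column elimination reduces H to a congruent diagonal form with pivots -20, -24/5, -2/3, -2.
So there are 4 negative pivots.
H is negative definite, so the origin is a strict local maximum.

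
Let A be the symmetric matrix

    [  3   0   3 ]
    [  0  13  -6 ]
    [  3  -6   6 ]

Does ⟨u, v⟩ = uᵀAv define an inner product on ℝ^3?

Applying the same elementary operations to the rows and columns of A produces a congruent diagonal matrix with entries 3, 13, 3/13.
That gives 3 positive pivots.
Hence Q is positive definite.
⟨·,·⟩ is an inner product exactly when A is positive definite.

yes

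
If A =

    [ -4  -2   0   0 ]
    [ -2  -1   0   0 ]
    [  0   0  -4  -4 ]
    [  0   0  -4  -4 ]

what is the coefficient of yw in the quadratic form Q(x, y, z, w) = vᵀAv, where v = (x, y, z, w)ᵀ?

0

The coefficient of yw is A[2,4] + A[4,2] = 2·0 = 0.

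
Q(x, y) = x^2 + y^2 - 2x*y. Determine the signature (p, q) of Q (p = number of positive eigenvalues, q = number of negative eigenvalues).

Write A = [[1, -1], [-1, 1]].
Applying the same elementary operations to the rows and columns of A produces a congruent diagonal matrix with entries 1, 0.
That gives 1 positive, 1 zero pivots.

(1, 0)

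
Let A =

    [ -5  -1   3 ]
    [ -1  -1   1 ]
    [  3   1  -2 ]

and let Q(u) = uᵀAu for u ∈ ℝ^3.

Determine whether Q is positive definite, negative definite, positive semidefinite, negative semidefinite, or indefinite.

Applying the same elementary operations to the rows and columns of A produces a congruent diagonal matrix with entries -5, -4/5, 0.
So there are 2 negative, 1 zero pivots.
Hence Q is negative semidefinite.

negative semidefinite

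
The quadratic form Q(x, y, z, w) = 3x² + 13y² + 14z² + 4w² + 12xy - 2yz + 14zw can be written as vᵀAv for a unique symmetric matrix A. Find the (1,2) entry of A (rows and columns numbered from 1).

6

The coefficient of x·y in Q is 12. For a symmetric A this equals A[1,2] + A[2,1] = 2·A[1,2].
So A[1,2] = 12/2 = 6.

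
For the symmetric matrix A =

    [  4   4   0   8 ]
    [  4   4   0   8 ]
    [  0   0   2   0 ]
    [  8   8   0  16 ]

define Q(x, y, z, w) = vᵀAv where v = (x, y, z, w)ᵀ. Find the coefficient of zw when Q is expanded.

0

The coefficient of zw is A[3,4] + A[4,3] = 2·0 = 0.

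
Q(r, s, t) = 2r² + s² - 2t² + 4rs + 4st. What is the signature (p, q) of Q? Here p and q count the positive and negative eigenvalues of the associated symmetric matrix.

The symmetric matrix is A = [[2, 2, 0], [2, 1, 2], [0, 2, -2]].
Symmetric row and column elimination reduces A to a congruent diagonal form with pivots 2, -1, 2.
That gives 2 positive, 1 negative pivots.

(2, 1)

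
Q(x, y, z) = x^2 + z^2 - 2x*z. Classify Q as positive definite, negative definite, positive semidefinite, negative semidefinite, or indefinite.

The associated matrix is A = [[1, 0, -1], [0, 0, 0], [-1, 0, 1]].
Symmetric row and column elimination reduces A to a congruent diagonal form with pivots 1, 0, 0.
So there are 1 positive, 2 zero pivots.
Hence Q is positive semidefinite.

positive semidefinite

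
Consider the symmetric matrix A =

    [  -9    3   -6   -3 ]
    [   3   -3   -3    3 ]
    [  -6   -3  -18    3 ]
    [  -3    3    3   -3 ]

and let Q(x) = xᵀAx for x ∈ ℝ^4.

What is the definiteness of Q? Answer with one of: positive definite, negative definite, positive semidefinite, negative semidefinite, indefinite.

Congruent diagonalization of A (simultaneous row and column reduction) yields pivots -9, -2, -3/2, 0.
Counting signs: 3 negative, 1 zero.
Hence Q is negative semidefinite.

negative semidefinite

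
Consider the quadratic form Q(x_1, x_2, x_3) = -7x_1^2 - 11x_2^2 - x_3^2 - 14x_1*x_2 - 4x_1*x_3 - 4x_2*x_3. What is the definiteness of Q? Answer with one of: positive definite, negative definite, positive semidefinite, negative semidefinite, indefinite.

The symmetric matrix is A = [[-7, -7, -2], [-7, -11, -2], [-2, -2, -1]].
Applying the same elementary operations to the rows and columns of A produces a congruent diagonal matrix with entries -7, -4, -3/7.
So there are 3 negative pivots.
Hence Q is negative definite.

negative definite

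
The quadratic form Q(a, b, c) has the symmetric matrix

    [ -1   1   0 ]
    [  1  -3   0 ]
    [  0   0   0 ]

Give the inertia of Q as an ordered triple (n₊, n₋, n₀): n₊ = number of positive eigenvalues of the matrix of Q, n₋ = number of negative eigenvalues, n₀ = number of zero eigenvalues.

Row-reducing A symmetrically gives the diagonal entries -1, -2, 0.
Counting signs: 2 negative, 1 zero.

(0, 2, 1)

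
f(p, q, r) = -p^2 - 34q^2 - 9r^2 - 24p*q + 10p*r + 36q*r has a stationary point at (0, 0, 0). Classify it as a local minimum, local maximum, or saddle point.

saddle point

The Hessian at the origin is H = [[-2, -24, 10], [-24, -68, 36], [10, 36, -18]].
An LDLᵀ factorisation of H has diagonal entries -2, 220, -4/55.
So there are 1 positive, 2 negative pivots.
H is indefinite, so the origin is a saddle point.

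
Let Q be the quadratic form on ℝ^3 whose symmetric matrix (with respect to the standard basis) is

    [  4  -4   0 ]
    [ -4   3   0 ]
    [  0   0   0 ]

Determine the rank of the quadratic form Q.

Row-reducing A symmetrically gives the diagonal entries 4, -1, 0.
That gives 1 positive, 1 negative, 1 zero pivots.
The rank is the number of nonzero pivots: 2.

2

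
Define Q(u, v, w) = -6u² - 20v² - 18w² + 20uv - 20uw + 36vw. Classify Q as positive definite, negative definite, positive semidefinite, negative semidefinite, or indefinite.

Write A = [[-6, 10, -10], [10, -20, 18], [-10, 18, -18]].
Symmetric row and column elimination reduces A to a congruent diagonal form with pivots -6, -10/3, -4/5.
Counting signs: 3 negative.
Hence Q is negative definite.

negative definite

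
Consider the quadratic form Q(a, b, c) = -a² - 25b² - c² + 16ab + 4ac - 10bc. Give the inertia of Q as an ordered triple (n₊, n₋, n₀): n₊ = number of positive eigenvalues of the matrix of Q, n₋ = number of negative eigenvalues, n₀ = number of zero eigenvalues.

The symmetric matrix is A = [[-1, 8, 2], [8, -25, -5], [2, -5, -1]].
An LDLᵀ factorisation of A has diagonal entries -1, 39, -4/39.
That gives 1 positive, 2 negative pivots.

(1, 2, 0)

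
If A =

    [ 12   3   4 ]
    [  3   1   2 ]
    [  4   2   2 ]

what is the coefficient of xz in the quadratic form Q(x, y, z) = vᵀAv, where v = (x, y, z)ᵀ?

The coefficient of xz is A[1,3] + A[3,1] = 2·4 = 8.

8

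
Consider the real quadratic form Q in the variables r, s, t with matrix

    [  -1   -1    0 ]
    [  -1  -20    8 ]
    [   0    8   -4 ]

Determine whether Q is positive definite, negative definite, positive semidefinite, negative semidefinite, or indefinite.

negative definite

Leading principal minors: Δ_1 = -1, Δ_2 = 19, Δ_3 = -12.
The signs alternate starting with Δ_1 < 0, so by Sylvester's criterion Q is negative definite.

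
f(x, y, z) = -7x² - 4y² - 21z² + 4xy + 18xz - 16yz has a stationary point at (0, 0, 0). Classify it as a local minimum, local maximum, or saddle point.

The Hessian at the origin is H = [[-14, 4, 18], [4, -8, -16], [18, -16, -42]].
Applying the same elementary operations to the rows and columns of H produces a congruent diagonal matrix with entries -14, -48/7, -5/3.
That gives 3 negative pivots.
H is negative definite, so the origin is a strict local maximum.

local maximum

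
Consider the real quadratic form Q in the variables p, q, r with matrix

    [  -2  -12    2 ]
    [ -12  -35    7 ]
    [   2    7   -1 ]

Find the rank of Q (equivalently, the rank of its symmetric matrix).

3

An LDLᵀ factorisation of A has diagonal entries -2, 37, 12/37.
That gives 2 positive, 1 negative pivots.
The rank is the number of nonzero pivots: 3.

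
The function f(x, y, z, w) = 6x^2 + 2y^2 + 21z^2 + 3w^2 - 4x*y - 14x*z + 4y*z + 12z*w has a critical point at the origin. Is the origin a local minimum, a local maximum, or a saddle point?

The Hessian at the origin is H = [[12, -4, -14, 0], [-4, 4, 4, 0], [-14, 4, 42, 12], [0, 0, 12, 6]].
Row-reducing H symmetrically gives the diagonal entries 12, 8/3, 51/2, 6/17.
That gives 4 positive pivots.
H is positive definite, so the origin is a strict local minimum.

local minimum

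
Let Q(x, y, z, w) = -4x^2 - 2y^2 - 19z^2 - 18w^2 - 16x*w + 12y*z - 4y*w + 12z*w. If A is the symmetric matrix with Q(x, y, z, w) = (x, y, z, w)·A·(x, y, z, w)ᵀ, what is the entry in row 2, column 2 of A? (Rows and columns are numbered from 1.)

The coefficient of y^2 in Q is -2, and that is exactly A[2,2].

-2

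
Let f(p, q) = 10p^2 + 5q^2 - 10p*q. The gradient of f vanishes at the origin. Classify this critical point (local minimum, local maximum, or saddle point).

The Hessian at the origin is H = [[20, -10], [-10, 10]].
det H = 20·10 − (-10)² = 100 > 0 and H[1,1] = 20 > 0, so H is positive definite.
Therefore the origin is a local minimum.

local minimum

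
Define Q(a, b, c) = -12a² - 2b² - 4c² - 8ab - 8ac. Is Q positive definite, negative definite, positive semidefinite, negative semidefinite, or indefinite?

The symmetric matrix is A = [[-12, -4, -4], [-4, -2, 0], [-4, 0, -4]].
Applying the same elementary operations to the rows and columns of A produces a congruent diagonal matrix with entries -12, -2/3, 0.
That gives 2 negative, 1 zero pivots.
Hence Q is negative semidefinite.

negative semidefinite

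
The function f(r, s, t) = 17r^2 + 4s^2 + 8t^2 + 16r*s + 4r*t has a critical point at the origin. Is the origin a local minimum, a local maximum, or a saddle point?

The Hessian at the origin is H = [[34, 16, 4], [16, 8, 0], [4, 0, 16]].
Congruent diagonalization of H (simultaneous row and column reduction) yields pivots 34, 8/17, 8.
That gives 3 positive pivots.
H is positive definite, so the origin is a strict local minimum.

local minimum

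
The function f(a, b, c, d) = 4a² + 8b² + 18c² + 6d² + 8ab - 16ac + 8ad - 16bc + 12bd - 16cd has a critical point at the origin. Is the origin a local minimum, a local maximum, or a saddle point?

The Hessian at the origin is H = [[8, 8, -16, 8], [8, 16, -16, 12], [-16, -16, 36, -16], [8, 12, -16, 12]].
Applying the same elementary operations to the rows and columns of H produces a congruent diagonal matrix with entries 8, 8, 4, 2.
That gives 4 positive pivots.
H is positive definite, so the origin is a strict local minimum.

local minimum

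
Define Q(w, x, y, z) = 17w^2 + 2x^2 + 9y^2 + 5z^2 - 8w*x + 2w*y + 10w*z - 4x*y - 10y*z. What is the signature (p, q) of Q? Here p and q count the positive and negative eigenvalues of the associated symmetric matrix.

(4, 0)

Write A = [[17, -4, 1, 5], [-4, 2, -2, 0], [1, -2, 9, -5], [5, 0, -5, 5]].
Applying the same elementary operations to the rows and columns of A produces a congruent diagonal matrix with entries 17, 18/17, 6, 10/27.
That gives 4 positive pivots.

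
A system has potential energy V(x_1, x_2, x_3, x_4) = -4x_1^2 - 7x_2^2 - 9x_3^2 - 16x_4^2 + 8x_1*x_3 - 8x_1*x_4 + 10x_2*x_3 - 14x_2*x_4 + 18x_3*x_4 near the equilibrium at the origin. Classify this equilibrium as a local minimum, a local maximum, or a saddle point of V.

The Hessian at the origin is H = [[-8, 0, 8, -8], [0, -14, 10, -14], [8, 10, -18, 18], [-8, -14, 18, -32]].
An LDLᵀ factorisation of H has diagonal entries -8, -14, -20/7, -10.
That gives 4 negative pivots.
H is negative definite, so the origin is a strict local maximum.

local maximum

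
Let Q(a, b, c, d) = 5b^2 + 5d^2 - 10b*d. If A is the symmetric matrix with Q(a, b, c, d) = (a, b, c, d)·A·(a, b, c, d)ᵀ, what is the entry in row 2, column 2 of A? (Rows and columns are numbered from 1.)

The coefficient of b^2 in Q is 5, and that is exactly A[2,2].

5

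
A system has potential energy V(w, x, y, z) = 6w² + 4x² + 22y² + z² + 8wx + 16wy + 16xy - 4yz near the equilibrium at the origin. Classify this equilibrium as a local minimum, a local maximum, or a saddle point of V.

The Hessian at the origin is H = [[12, 8, 16, 0], [8, 8, 16, 0], [16, 16, 44, -4], [0, 0, -4, 2]].
Applying the same elementary operations to the rows and columns of H produces a congruent diagonal matrix with entries 12, 8/3, 12, 2/3.
So there are 4 positive pivots.
H is positive definite, so the origin is a strict local minimum.

local minimum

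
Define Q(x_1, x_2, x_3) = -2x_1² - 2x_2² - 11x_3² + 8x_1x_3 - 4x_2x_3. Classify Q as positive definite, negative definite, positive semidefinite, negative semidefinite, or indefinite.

negative definite

The symmetric matrix of Q is A = [[-2, 0, 4], [0, -2, -2], [4, -2, -11]].
Leading principal minors: Δ_1 = -2, Δ_2 = 4, Δ_3 = -4.
The signs alternate starting with Δ_1 < 0, so by Sylvester's criterion Q is negative definite.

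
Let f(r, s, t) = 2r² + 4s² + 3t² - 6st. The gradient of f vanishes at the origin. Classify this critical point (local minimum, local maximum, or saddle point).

local minimum

The Hessian at the origin is H = [[4, 0, 0], [0, 8, -6], [0, -6, 6]].
Row-reducing H symmetrically gives the diagonal entries 4, 8, 3/2.
Counting signs: 3 positive.
H is positive definite, so the origin is a strict local minimum.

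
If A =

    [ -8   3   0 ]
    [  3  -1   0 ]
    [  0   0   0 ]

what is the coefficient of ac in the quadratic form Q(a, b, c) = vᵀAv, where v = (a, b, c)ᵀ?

0

The coefficient of ac is A[1,3] + A[3,1] = 2·0 = 0.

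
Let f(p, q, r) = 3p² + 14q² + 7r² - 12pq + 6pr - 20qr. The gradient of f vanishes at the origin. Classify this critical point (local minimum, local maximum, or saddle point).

The Hessian at the origin is H = [[6, -12, 6], [-12, 28, -20], [6, -20, 14]].
Applying the same elementary operations to the rows and columns of H produces a congruent diagonal matrix with entries 6, 4, -8.
So there are 2 positive, 1 negative pivots.
H is indefinite, so the origin is a saddle point.

saddle point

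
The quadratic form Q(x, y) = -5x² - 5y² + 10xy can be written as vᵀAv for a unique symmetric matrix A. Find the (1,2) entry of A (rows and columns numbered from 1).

5

The coefficient of x·y in Q is 10. For a symmetric A this equals A[1,2] + A[2,1] = 2·A[1,2].
So A[1,2] = 10/2 = 5.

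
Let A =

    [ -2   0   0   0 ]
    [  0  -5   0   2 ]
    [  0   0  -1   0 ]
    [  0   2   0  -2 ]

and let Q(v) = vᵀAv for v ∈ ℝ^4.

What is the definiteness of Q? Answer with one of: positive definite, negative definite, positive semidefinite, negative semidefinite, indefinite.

negative definite

Applying the same elementary operations to the rows and columns of A produces a congruent diagonal matrix with entries -2, -5, -1, -6/5.
So there are 4 negative pivots.
Hence Q is negative definite.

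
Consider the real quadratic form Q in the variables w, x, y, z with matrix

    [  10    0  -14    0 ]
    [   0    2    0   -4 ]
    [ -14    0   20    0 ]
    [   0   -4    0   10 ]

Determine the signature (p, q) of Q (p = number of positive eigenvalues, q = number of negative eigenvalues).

Applying the same elementary operations to the rows and columns of A produces a congruent diagonal matrix with entries 10, 2, 2/5, 2.
So there are 4 positive pivots.

(4, 0)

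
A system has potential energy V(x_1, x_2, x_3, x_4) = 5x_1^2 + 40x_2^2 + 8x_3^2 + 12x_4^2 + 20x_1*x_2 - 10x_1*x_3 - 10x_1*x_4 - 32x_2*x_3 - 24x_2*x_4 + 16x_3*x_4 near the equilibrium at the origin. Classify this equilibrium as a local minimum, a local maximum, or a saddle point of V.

local minimum

The Hessian at the origin is H = [[10, 20, -10, -10], [20, 80, -32, -24], [-10, -32, 16, 16], [-10, -24, 16, 24]].
An LDLᵀ factorisation of H has diagonal entries 10, 40, 12/5, 4.
That gives 4 positive pivots.
H is positive definite, so the origin is a strict local minimum.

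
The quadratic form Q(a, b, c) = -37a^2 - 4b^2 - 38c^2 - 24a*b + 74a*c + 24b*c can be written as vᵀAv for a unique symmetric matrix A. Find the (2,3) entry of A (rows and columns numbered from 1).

12

The coefficient of b·c in Q is 24. For a symmetric A this equals A[2,3] + A[3,2] = 2·A[2,3].
So A[2,3] = 24/2 = 12.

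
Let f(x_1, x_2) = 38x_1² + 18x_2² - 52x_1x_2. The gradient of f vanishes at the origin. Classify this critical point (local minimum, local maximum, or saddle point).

The Hessian at the origin is H = [[76, -52], [-52, 36]].
det H = 76·36 − (-52)² = 32 > 0 and H[1,1] = 76 > 0, so H is positive definite.
Therefore the origin is a local minimum.

local minimum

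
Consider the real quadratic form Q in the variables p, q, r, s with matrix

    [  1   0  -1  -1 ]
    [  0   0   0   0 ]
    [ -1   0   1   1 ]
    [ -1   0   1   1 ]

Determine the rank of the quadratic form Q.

1

Congruent diagonalization of A (simultaneous row and column reduction) yields pivots 1, 0, 0, 0.
Counting signs: 1 positive, 3 zero.
The rank is the number of nonzero pivots: 1.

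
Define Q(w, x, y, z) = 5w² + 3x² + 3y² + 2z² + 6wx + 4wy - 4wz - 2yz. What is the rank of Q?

Write A = [[5, 3, 2, -2], [3, 3, 0, 0], [2, 0, 3, -1], [-2, 0, -1, 2]].
An LDLᵀ factorisation of A has diagonal entries 5, 6/5, 1, -1.
Counting signs: 3 positive, 1 negative.
The rank is the number of nonzero pivots: 4.

4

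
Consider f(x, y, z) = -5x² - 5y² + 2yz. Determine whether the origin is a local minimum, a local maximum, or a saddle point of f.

The Hessian at the origin is H = [[-10, 0, 0], [0, -10, 2], [0, 2, 0]].
Row-reducing H symmetrically gives the diagonal entries -10, -10, 2/5.
So there are 1 positive, 2 negative pivots.
H is indefinite, so the origin is a saddle point.

saddle point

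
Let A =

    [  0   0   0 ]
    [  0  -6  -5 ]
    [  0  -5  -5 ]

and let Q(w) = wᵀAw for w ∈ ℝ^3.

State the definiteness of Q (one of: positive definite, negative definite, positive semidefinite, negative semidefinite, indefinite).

Symmetric row and column elimination reduces A to a congruent diagonal form with pivots 0, -6, -5/6.
So there are 2 negative, 1 zero pivots.
Hence Q is negative semidefinite.

negative semidefinite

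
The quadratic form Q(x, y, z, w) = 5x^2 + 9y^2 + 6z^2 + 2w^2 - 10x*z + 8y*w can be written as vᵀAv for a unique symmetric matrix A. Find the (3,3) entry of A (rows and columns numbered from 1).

The coefficient of z^2 in Q is 6, and that is exactly A[3,3].

6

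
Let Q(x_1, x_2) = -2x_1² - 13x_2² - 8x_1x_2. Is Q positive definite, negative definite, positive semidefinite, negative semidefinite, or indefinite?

The symmetric matrix is A = [[-2, -4], [-4, -13]].
Applying the same elementary operations to the rows and columns of A produces a congruent diagonal matrix with entries -2, -5.
So there are 2 negative pivots.
Hence Q is negative definite.

negative definite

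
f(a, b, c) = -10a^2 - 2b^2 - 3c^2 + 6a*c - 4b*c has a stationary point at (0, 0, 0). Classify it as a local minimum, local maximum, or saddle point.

The Hessian at the origin is H = [[-20, 0, 6], [0, -4, -4], [6, -4, -6]].
Congruent diagonalization of H (simultaneous row and column reduction) yields pivots -20, -4, -1/5.
So there are 3 negative pivots.
H is negative definite, so the origin is a strict local maximum.

local maximum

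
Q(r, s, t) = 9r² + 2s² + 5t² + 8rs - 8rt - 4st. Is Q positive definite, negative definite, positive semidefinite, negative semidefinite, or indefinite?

The symmetric matrix of Q is A = [[9, 4, -4], [4, 2, -2], [-4, -2, 5]].
Leading principal minors: Δ_1 = 9, Δ_2 = 2, Δ_3 = 6.
All leading principal minors are positive, so by Sylvester's criterion Q is positive definite.

positive definite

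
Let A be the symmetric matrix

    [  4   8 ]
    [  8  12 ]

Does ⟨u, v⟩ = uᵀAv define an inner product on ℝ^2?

For the 2×2 matrix [[4, 8], [8, 12]]: det = 4·12 − (8)² = -16, trace = 16.
det < 0 so the eigenvalues have opposite signs; the form is indefinite.
⟨·,·⟩ is an inner product exactly when A is positive definite.

no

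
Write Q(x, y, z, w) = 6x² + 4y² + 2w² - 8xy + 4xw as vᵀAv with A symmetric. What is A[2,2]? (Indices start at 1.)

The coefficient of y² in Q is 4, and that is exactly A[2,2].

4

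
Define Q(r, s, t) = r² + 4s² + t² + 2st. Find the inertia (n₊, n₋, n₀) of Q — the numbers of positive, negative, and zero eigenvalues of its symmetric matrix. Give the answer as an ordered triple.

(3, 0, 0)

The symmetric matrix is A = [[1, 0, 0], [0, 4, 1], [0, 1, 1]].
Row-reducing A symmetrically gives the diagonal entries 1, 4, 3/4.
That gives 3 positive pivots.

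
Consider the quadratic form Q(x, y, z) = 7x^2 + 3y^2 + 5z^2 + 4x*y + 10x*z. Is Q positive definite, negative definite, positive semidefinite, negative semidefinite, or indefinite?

The associated matrix is A = [[7, 2, 5], [2, 3, 0], [5, 0, 5]].
An LDLᵀ factorisation of A has diagonal entries 7, 17/7, 10/17.
That gives 3 positive pivots.
Hence Q is positive definite.

positive definite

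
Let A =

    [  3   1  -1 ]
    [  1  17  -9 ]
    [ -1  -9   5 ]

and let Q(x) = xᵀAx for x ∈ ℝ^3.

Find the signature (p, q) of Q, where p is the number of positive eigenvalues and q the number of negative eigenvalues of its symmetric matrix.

(3, 0)

Row-reducing A symmetrically gives the diagonal entries 3, 50/3, 4/25.
That gives 3 positive pivots.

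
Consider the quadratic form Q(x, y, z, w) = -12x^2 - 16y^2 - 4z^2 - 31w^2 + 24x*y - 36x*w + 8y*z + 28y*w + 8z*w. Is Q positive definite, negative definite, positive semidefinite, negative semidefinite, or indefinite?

Write A = [[-12, 12, 0, -18], [12, -16, 4, 14], [0, 4, -4, 4], [-18, 14, 4, -31]].
Row-reducing A symmetrically gives the diagonal entries -12, -4, 0, 0.
Counting signs: 2 negative, 2 zero.
Hence Q is negative semidefinite.

negative semidefinite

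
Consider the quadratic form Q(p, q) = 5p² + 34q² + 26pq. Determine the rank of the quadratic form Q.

Write A = [[5, 13], [13, 34]].
Applying the same elementary operations to the rows and columns of A produces a congruent diagonal matrix with entries 5, 1/5.
Counting signs: 2 positive.
The rank is the number of nonzero pivots: 2.

2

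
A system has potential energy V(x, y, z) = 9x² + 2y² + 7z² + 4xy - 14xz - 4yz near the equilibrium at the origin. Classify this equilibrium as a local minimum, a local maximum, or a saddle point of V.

local minimum

The Hessian at the origin is H = [[18, 4, -14], [4, 4, -4], [-14, -4, 14]].
Congruent diagonalization of H (simultaneous row and column reduction) yields pivots 18, 28/9, 20/7.
Counting signs: 3 positive.
H is positive definite, so the origin is a strict local minimum.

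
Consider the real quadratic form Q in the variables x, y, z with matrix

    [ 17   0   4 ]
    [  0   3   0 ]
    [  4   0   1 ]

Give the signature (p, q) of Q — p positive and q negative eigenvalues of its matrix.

An LDLᵀ factorisation of A has diagonal entries 17, 3, 1/17.
That gives 3 positive pivots.

(3, 0)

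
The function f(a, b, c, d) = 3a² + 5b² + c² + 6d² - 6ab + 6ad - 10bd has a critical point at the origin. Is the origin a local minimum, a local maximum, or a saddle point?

The Hessian at the origin is H = [[6, -6, 0, 6], [-6, 10, 0, -10], [0, 0, 2, 0], [6, -10, 0, 12]].
An LDLᵀ factorisation of H has diagonal entries 6, 4, 2, 2.
Counting signs: 4 positive.
H is positive definite, so the origin is a strict local minimum.

local minimum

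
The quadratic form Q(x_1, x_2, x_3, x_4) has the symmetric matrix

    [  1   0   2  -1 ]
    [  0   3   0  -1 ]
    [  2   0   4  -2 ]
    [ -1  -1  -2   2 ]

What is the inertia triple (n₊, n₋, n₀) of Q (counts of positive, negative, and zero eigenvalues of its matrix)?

(3, 0, 1)

Row-reducing A symmetrically gives the diagonal entries 1, 3, 0, 2/3.
That gives 3 positive, 1 zero pivots.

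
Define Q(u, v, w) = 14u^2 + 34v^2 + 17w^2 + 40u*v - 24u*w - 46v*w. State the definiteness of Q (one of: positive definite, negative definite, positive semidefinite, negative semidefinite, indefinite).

The symmetric matrix is A = [[14, 20, -12], [20, 34, -23], [-12, -23, 17]].
Symmetric row and column elimination reduces A to a congruent diagonal form with pivots 14, 38/7, 15/38.
So there are 3 positive pivots.
Hence Q is positive definite.

positive definite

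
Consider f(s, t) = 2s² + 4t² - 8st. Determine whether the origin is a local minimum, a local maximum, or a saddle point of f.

saddle point

The Hessian at the origin is H = [[4, -8], [-8, 8]].
det H = 4·8 − (-8)² = -32 < 0, so H is indefinite.
Therefore the origin is a saddle point.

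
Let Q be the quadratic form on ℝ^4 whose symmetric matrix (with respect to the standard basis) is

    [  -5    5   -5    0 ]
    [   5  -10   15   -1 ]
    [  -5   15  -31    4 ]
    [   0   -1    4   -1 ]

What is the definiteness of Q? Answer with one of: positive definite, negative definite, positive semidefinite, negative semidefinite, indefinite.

Symmetric row and column elimination reduces A to a congruent diagonal form with pivots -5, -5, -6, -2/15.
Counting signs: 4 negative.
Hence Q is negative definite.

negative definite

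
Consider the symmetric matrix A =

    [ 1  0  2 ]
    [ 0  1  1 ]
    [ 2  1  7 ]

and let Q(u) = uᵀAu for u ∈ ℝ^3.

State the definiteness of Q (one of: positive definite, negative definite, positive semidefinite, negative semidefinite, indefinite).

Applying the same elementary operations to the rows and columns of A produces a congruent diagonal matrix with entries 1, 1, 2.
Counting signs: 3 positive.
Hence Q is positive definite.

positive definite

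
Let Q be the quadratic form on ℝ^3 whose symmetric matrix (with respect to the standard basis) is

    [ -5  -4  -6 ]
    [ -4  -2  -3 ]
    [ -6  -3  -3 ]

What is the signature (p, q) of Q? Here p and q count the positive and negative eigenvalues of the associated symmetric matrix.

(2, 1)

An LDLᵀ factorisation of A has diagonal entries -5, 6/5, 3/2.
Counting signs: 2 positive, 1 negative.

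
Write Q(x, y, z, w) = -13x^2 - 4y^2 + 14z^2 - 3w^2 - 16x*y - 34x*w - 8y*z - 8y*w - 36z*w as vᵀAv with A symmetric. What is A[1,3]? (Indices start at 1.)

0

The coefficient of x·z in Q is 0. For a symmetric A this equals A[1,3] + A[3,1] = 2·A[1,3].
So A[1,3] = 0/2 = 0.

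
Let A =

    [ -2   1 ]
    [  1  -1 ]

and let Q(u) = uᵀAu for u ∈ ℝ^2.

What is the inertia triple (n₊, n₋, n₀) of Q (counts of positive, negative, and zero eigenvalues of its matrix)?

An LDLᵀ factorisation of A has diagonal entries -2, -1/2.
That gives 2 negative pivots.

(0, 2, 0)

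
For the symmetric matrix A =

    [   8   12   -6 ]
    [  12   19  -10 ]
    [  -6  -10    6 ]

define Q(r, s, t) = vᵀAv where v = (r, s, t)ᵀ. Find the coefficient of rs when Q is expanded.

The coefficient of rs is A[1,2] + A[2,1] = 2·12 = 24.

24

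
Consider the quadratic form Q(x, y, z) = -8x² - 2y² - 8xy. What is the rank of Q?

1

The symmetric matrix is A = [[-8, -4, 0], [-4, -2, 0], [0, 0, 0]].
Congruent diagonalization of A (simultaneous row and column reduction) yields pivots -8, 0, 0.
Counting signs: 1 negative, 2 zero.
The rank is the number of nonzero pivots: 1.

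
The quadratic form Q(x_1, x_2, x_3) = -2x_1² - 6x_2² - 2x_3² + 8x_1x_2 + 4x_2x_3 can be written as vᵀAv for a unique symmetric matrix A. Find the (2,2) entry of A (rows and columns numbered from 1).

-6

The coefficient of x_2² in Q is -6, and that is exactly A[2,2].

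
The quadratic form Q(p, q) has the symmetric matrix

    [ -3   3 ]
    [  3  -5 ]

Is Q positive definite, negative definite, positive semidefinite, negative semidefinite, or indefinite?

An LDLᵀ factorisation of A has diagonal entries -3, -2.
Counting signs: 2 negative.
Hence Q is negative definite.

negative definite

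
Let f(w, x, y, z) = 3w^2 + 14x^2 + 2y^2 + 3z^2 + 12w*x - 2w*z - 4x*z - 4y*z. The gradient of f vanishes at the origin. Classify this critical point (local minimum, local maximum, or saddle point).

The Hessian at the origin is H = [[6, 12, 0, -2], [12, 28, 0, -4], [0, 0, 4, -4], [-2, -4, -4, 6]].
An LDLᵀ factorisation of H has diagonal entries 6, 4, 4, 4/3.
That gives 4 positive pivots.
H is positive definite, so the origin is a strict local minimum.

local minimum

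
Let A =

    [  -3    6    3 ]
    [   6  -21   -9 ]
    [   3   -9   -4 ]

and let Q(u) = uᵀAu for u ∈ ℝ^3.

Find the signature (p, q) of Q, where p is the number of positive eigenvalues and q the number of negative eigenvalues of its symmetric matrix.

(0, 2)

Row-reducing A symmetrically gives the diagonal entries -3, -9, 0.
Counting signs: 2 negative, 1 zero.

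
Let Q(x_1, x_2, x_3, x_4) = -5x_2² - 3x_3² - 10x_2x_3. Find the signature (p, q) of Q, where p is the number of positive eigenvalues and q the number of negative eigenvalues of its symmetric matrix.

The associated matrix is A = [[0, 0, 0, 0], [0, -5, -5, 0], [0, -5, -3, 0], [0, 0, 0, 0]].
Congruent diagonalization of A (simultaneous row and column reduction) yields pivots 0, -5, 2, 0.
That gives 1 positive, 1 negative, 2 zero pivots.

(1, 1)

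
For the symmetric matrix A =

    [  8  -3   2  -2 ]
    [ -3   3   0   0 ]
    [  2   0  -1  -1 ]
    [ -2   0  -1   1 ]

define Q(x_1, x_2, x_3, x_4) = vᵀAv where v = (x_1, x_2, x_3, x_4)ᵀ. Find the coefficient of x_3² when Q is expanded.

-1

The coefficient of x_3² is the diagonal entry A[3,3] = -1.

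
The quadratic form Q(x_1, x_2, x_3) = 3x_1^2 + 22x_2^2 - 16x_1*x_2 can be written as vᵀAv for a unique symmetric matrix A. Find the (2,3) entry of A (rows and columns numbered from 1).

The coefficient of x_2·x_3 in Q is 0. For a symmetric A this equals A[2,3] + A[3,2] = 2·A[2,3].
So A[2,3] = 0/2 = 0.

0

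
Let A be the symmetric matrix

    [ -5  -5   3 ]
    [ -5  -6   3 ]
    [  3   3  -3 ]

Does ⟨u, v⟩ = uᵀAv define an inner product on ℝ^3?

no

Applying the same elementary operations to the rows and columns of A produces a congruent diagonal matrix with entries -5, -1, -6/5.
That gives 3 negative pivots.
Hence Q is negative definite.
⟨·,·⟩ is an inner product exactly when A is positive definite.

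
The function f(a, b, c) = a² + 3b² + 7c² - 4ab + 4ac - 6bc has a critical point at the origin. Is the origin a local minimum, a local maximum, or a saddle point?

saddle point

The Hessian at the origin is H = [[2, -4, 4], [-4, 6, -6], [4, -6, 14]].
Row-reducing H symmetrically gives the diagonal entries 2, -2, 8.
Counting signs: 2 positive, 1 negative.
H is indefinite, so the origin is a saddle point.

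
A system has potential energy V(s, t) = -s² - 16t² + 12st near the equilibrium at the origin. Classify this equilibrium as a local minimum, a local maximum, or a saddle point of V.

saddle point

The Hessian at the origin is H = [[-2, 12], [12, -32]].
det H = -2·-32 − (12)² = -80 < 0, so H is indefinite.
Therefore the origin is a saddle point.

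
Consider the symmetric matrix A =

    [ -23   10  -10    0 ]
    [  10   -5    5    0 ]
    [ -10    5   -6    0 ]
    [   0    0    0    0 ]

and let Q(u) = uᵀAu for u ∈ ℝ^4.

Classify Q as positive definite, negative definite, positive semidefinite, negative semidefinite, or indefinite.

Row-reducing A symmetrically gives the diagonal entries -23, -15/23, -1, 0.
That gives 3 negative, 1 zero pivots.
Hence Q is negative semidefinite.

negative semidefinite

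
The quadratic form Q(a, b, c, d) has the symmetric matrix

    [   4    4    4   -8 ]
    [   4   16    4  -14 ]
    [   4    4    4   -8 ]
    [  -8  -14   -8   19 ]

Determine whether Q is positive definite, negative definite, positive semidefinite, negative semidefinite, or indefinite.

positive semidefinite

Congruent diagonalization of A (simultaneous row and column reduction) yields pivots 4, 12, 0, 0.
Counting signs: 2 positive, 2 zero.
Hence Q is positive semidefinite.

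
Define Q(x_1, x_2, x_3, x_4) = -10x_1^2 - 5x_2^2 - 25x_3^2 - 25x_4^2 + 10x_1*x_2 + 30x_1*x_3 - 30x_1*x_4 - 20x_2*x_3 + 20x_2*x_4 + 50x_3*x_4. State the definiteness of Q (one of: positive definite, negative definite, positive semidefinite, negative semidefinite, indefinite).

negative semidefinite

Write A = [[-10, 5, 15, -15], [5, -5, -10, 10], [15, -10, -25, 25], [-15, 10, 25, -25]].
Symmetric row and column elimination reduces A to a congruent diagonal form with pivots -10, -5/2, 0, 0.
That gives 2 negative, 2 zero pivots.
Hence Q is negative semidefinite.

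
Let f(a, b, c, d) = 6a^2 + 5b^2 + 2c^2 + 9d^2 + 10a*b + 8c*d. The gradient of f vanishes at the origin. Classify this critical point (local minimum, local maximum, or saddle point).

The Hessian at the origin is H = [[12, 10, 0, 0], [10, 10, 0, 0], [0, 0, 4, 8], [0, 0, 8, 18]].
Congruent diagonalization of H (simultaneous row and column reduction) yields pivots 12, 5/3, 4, 2.
Counting signs: 4 positive.
H is positive definite, so the origin is a strict local minimum.

local minimum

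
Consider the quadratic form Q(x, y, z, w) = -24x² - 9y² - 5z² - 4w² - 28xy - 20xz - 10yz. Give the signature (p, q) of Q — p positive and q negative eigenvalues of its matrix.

The associated matrix is A = [[-24, -14, -10, 0], [-14, -9, -5, 0], [-10, -5, -5, 0], [0, 0, 0, -4]].
Row-reducing A symmetrically gives the diagonal entries -24, -5/6, 0, -4.
Counting signs: 3 negative, 1 zero.

(0, 3)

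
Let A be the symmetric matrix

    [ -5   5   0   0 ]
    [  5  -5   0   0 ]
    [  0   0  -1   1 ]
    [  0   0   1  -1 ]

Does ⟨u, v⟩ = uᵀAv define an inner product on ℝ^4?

no

Applying the same elementary operations to the rows and columns of A produces a congruent diagonal matrix with entries -5, 0, -1, 0.
So there are 2 negative, 2 zero pivots.
Hence Q is negative semidefinite.
⟨·,·⟩ is an inner product exactly when A is positive definite.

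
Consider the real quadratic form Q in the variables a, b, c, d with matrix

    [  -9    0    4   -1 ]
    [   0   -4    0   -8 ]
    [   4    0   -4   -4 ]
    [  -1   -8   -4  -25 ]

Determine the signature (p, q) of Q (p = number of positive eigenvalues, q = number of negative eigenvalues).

Applying the same elementary operations to the rows and columns of A produces a congruent diagonal matrix with entries -9, -4, -20/9, 0.
That gives 3 negative, 1 zero pivots.

(0, 3)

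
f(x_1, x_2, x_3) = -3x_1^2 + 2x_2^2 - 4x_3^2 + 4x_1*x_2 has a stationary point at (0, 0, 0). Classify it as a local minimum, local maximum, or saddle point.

The Hessian at the origin is H = [[-6, 4, 0], [4, 4, 0], [0, 0, -8]].
Symmetric row and column elimination reduces H to a congruent diagonal form with pivots -6, 20/3, -8.
Counting signs: 1 positive, 2 negative.
H is indefinite, so the origin is a saddle point.

saddle point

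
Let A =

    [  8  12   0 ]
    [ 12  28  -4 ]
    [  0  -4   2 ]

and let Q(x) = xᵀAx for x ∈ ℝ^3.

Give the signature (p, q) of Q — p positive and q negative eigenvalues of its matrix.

Row-reducing A symmetrically gives the diagonal entries 8, 10, 2/5.
Counting signs: 3 positive.

(3, 0)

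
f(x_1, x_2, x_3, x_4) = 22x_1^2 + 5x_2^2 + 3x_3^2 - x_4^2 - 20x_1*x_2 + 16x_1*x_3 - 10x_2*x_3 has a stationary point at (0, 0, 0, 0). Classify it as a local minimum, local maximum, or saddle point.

saddle point

The Hessian at the origin is H = [[44, -20, 16, 0], [-20, 10, -10, 0], [16, -10, 6, 0], [0, 0, 0, -2]].
Row-reducing H symmetrically gives the diagonal entries 44, 10/11, -8, -2.
That gives 2 positive, 2 negative pivots.
H is indefinite, so the origin is a saddle point.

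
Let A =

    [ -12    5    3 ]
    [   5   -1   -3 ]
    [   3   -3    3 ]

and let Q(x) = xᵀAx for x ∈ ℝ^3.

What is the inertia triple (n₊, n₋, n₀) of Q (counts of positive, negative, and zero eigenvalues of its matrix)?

An LDLᵀ factorisation of A has diagonal entries -12, 13/12, 12/13.
That gives 2 positive, 1 negative pivots.

(2, 1, 0)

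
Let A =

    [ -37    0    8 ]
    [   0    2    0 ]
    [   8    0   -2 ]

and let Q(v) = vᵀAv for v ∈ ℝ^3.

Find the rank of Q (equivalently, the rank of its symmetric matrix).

3

Row-reducing A symmetrically gives the diagonal entries -37, 2, -10/37.
Counting signs: 1 positive, 2 negative.
The rank is the number of nonzero pivots: 3.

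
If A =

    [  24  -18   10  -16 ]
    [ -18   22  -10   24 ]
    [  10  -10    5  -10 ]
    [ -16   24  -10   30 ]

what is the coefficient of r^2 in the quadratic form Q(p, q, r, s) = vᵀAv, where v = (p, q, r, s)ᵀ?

The coefficient of r^2 is the diagonal entry A[3,3] = 5.

5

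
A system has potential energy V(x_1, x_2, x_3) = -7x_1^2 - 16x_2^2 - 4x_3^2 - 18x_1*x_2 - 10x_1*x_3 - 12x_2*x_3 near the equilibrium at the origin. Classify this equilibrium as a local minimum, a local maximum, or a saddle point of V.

The Hessian at the origin is H = [[-14, -18, -10], [-18, -32, -12], [-10, -12, -8]].
Symmetric row and column elimination reduces H to a congruent diagonal form with pivots -14, -62/7, -24/31.
So there are 3 negative pivots.
H is negative definite, so the origin is a strict local maximum.

local maximum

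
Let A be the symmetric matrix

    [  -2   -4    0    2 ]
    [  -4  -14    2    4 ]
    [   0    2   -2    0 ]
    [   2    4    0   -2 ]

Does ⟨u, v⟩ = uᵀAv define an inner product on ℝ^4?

Row-reducing A symmetrically gives the diagonal entries -2, -6, -4/3, 0.
Counting signs: 3 negative, 1 zero.
Hence Q is negative semidefinite.
⟨·,·⟩ is an inner product exactly when A is positive definite.

no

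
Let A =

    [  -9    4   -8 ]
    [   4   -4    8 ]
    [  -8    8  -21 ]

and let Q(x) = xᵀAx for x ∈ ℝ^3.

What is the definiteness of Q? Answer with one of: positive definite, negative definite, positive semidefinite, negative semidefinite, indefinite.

Symmetric row and column elimination reduces A to a congruent diagonal form with pivots -9, -20/9, -5.
So there are 3 negative pivots.
Hence Q is negative definite.

negative definite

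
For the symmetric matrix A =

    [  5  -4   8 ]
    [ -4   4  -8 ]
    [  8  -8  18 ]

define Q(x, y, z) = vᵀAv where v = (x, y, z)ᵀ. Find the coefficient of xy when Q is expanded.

-8

The coefficient of xy is A[1,2] + A[2,1] = 2·(-4) = -8.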